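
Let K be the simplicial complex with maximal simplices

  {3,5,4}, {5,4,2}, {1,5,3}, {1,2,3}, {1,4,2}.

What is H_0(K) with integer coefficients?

K has 5 vertices, 10 edges, 5 triangles.
rank ∂_0 = 0, rank ∂_1 = 4 ⇒ b_0 = 5 − 0 − 4 = 1; all invariant factors of ∂_1 are 1 so no torsion. So H_0 = Z.

H_0 ≅ Z.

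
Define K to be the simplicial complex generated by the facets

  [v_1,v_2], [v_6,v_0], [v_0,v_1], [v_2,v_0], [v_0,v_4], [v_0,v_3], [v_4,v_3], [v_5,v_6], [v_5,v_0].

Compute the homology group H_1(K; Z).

H_1 ≅ Z^3.

Take the total order v_0 < v_1 < v_2 < v_3 < v_4 < v_5 < v_6 on the vertex set. Then K (dimension 1) consists of the simplices:

  0-simplices (7): [v_0], [v_1], [v_2], [v_3], [v_4], [v_5], [v_6]
  1-simplices (9): [v_0,v_1], [v_0,v_2], [v_0,v_3], [v_0,v_4], [v_0,v_5], [v_0,v_6], [v_1,v_2], [v_3,v_4], [v_5,v_6]

so the chain groups are C_0 ≅ Z^7, C_1 ≅ Z^9.

Boundary ∂_1: C_1 → C_0 is given by ∂[p,q] = [q] − [p]. For instance
  ∂[v_0,v_2] = [v_2] − [v_0].
This gives a 7×9 integer matrix of rank 6; reducing to Smith normal form yields diagonal entries (1,1,1,1,1,1).

Computing H_k = (kernel of ∂_k) / (image of ∂_{k+1}):

  H_1: rank ker ∂_1 − rank ∂_2 = (9 − 6) − 0 = 3, and there is no ∂_2, so H_1 = Z^3.

(K is a triangulation of a wedge of 3 circles.)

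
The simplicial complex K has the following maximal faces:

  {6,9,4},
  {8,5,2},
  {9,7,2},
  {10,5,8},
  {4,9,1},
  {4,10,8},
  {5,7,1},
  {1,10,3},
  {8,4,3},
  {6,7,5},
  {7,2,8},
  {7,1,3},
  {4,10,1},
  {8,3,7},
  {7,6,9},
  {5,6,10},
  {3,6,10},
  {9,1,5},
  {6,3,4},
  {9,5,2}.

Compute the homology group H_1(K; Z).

Fix the vertex order 1 < 2 < 3 < 4 < 5 < 6 < 7 < 8 < 9 < 10 and write every simplex with vertices in increasing order. Then dim K = 2 and the simplices of K are:

  0-simplices (10): [1], [2], [3], [4], [5], [6], [7], [8], [9], [10]
  1-simplices (30): (30 of them)
  2-simplices (20): (20 of them)

giving chain groups C_0 ≅ Z^10, C_1 ≅ Z^30, C_2 ≅ Z^20.

The boundary map ∂_1: C_1 → C_0 sends each edge [p,q] (with p < q) to q − p.
This gives a 10×30 integer matrix of rank 9; reducing to Smith normal form yields diagonal entries (1,1,1,1,1,1,1,1,1).

∂_2: C_2 → C_1 sends each 2-simplex [p,q,r] to [q,r] − [p,r] + [p,q]. For instance
  ∂[2,7,8] = [7,8] − [2,8] + [2,7],
  ∂[5,6,7] = [6,7] − [5,7] + [5,6].
The 30×20 boundary matrix has rank 20 and Smith normal form diag(1,1,1,1,1,1,1,1,1,1,1,1,1,1,1,1,1,1,1,2).

Reading off H_k = ker ∂_k / im ∂_{k+1}:

  H_1: rank ker ∂_1 − rank ∂_2 = (30 − 9) − 20 = 1, and ∂_2 has invariant factor 2 > 1, so H_1 ≅ Z ⊕ Z/2.

H_1 ≅ Z ⊕ Z/2.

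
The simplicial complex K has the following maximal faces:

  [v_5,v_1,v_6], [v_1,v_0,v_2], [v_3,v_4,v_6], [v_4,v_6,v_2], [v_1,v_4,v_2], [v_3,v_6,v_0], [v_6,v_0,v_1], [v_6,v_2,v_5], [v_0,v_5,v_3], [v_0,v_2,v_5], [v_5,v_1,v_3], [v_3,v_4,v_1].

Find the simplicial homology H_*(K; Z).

Take the total order v_0 < v_1 < v_2 < v_3 < v_4 < v_5 < v_6 on the vertex set. Then K (dimension 2) consists of the simplices:

  0-simplices (7): [v_0], [v_1], [v_2], [v_3], [v_4], [v_5], [v_6]
  1-simplices (18): (18 of them)
  2-simplices (12): (12 of them)

Hence C_0 ≅ Z^7, C_1 ≅ Z^18, C_2 ≅ Z^12.

∂_1: C_1 → C_0 is given by ∂[p,q] = [q] − [p].
The 7×18 boundary matrix has rank 6 and Smith normal form diag(1,1,1,1,1,1).

∂_2: C_2 → C_1 maps a triangle to the signed sum of its edges. For instance
  ∂[v_1,v_5,v_6] = [v_5,v_6] − [v_1,v_6] + [v_1,v_5],
  ∂[v_1,v_3,v_5] = [v_3,v_5] − [v_1,v_5] + [v_1,v_3].
The 18×12 boundary matrix has rank 12 and Smith normal form diag(1,1,1,1,1,1,1,1,1,1,1,2).

Reading off H_k = ker ∂_k / im ∂_{k+1}:

  H_0: rank C_0 − rank ∂_1 = 7 − 6 = 1, and the invariant factors of ∂_1 are all 1, so H_0 ≅ Z.
  H_1: rank ker ∂_1 − rank ∂_2 = (18 − 6) − 12 = 0, and ∂_2 has invariant factor 2 > 1, so H_1 ≅ Z/2.
  H_2: rank ker ∂_2 − rank ∂_3 = (12 − 12) − 0 = 0, and there is no ∂_3, so H_2 ≅ 0.

(K is a triangulation of the real projective plane RP^2.)

H_0 = Z,  H_1 = Z/2,  H_2 = 0.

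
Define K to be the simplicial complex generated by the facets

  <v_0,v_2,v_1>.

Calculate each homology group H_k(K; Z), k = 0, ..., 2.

H_0 ≅ Z,  H_1 = 0,  H_2 = 0.

K has 3 vertices, 3 edges, 1 triangle.
rank ∂_0 = 0, rank ∂_1 = 2 ⇒ b_0 = 3 − 0 − 2 = 1; all invariant factors of ∂_1 are 1 so no torsion. So H_0 ≅ Z.
rank ∂_1 = 2, rank ∂_2 = 1 ⇒ b_1 = 3 − 2 − 1 = 0; all invariant factors of ∂_2 are 1 so no torsion. So H_1 ≅ 0.
rank ∂_2 = 1, rank ∂_3 = 0 ⇒ b_2 = 1 − 1 − 0 = 0. So H_2 ≅ 0.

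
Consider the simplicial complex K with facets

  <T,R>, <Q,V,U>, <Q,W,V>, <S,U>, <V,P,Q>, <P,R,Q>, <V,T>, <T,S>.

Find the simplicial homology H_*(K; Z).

Take the total order P < Q < R < S < T < U < V < W on the vertex set. Then K (dimension 2) consists of the simplices:

  0-simplices (8): P, Q, R, S, T, U, V, W
  1-simplices (13): PQ, PR, PV, QR, QU, QV, QW, RT, ST, SU, TV, UV, VW
  2-simplices (4): PQR, PQV, QUV, QVW

Hence C_0 ≅ Z^8, C_1 ≅ Z^13, C_2 ≅ Z^4.

The boundary map ∂_1: C_1 → C_0 sends each edge [p,q] (with p < q) to q − p.
The 8×13 boundary matrix has rank 7 and Smith normal form diag(1,1,1,1,1,1,1).

The boundary map ∂_2: C_2 → C_1 acts by ∂[p,q,r] = [q,r] − [p,r] + [p,q]. For instance
  ∂PQV = QV − PV + PQ,
  ∂QUV = UV − QV + QU.
As a 13×4 matrix over Z this has rank 4, with invariant factors (1,1,1,1).

From H_k ≅ ker(∂_k) / im(∂_{k+1}) we obtain:

  H_0: rank C_0 − rank ∂_1 = 8 − 7 = 1, and the invariant factors of ∂_1 are all 1, so H_0 = Z.
  H_1: rank ker ∂_1 − rank ∂_2 = (13 − 7) − 4 = 2, and the invariant factors of ∂_2 are all 1, so H_1 = Z^2.
  H_2: rank ker ∂_2 − rank ∂_3 = (4 − 4) − 0 = 0, and there is no ∂_3, so H_2 = 0.

As a check, the Euler characteristic is 8 − 13 + 4 = -1, which agrees with 1 − 2 + 0 = -1.

H_0 ≅ Z,  H_1 ≅ Z^2,  H_2 = 0.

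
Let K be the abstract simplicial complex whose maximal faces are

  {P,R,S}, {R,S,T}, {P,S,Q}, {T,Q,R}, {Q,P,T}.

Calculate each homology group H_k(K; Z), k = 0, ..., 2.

H_0 ≅ Z,  H_1 ≅ Z,  H_2 = 0.

Take the total order P < Q < R < S < T on the vertex set. Then K (dimension 2) consists of the simplices:

  0-simplices (5): P, Q, R, S, T
  1-simplices (10): PQ, PR, PS, PT, QR, QS, QT, RS, RT, ST
  2-simplices (5): PQS, PQT, PRS, QRT, RST

giving chain groups C_0 ≅ Z^5, C_1 ≅ Z^10, C_2 ≅ Z^5.

The boundary map ∂_1: C_1 → C_0 maps an edge to its endpoints' difference, ∂[p,q] = q − p.
The resulting 5×10 matrix has rank 4, and its Smith normal form has invariant factors (1,1,1,1).

∂_2: C_2 → C_1 acts by ∂[p,q,r] = [q,r] − [p,r] + [p,q]. For instance
  ∂PQT = QT − PT + PQ,
  ∂PRS = RS − PS + PR.
This gives a 10×5 integer matrix of rank 5; reducing to Smith normal form yields diagonal entries (1,1,1,1,1).

Reading off H_k = ker ∂_k / im ∂_{k+1}:

  H_0: rank C_0 − rank ∂_1 = 5 − 4 = 1, and the invariant factors of ∂_1 are all 1, so H_0 = Z.
  H_1: rank ker ∂_1 − rank ∂_2 = (10 − 4) − 5 = 1, and the invariant factors of ∂_2 are all 1, so H_1 = Z.
  H_2: rank ker ∂_2 − rank ∂_3 = (5 − 5) − 0 = 0, and there is no ∂_3, so H_2 = 0.

(K is a triangulation of the Möbius band.)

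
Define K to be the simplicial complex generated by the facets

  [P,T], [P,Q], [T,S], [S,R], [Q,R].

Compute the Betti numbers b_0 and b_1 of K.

b_0 = 1, b_1 = 1.

Fix the vertex order P < Q < R < S < T and write every simplex with vertices in increasing order. Then dim K = 1 and the simplices of K are:

  0-simplices (5): P, Q, R, S, T
  1-simplices (5): PQ, PT, QR, RS, ST

Hence C_0 ≅ Z^5, C_1 ≅ Z^5.

The boundary map ∂_1: C_1 → C_0 is given by ∂[p,q] = [q] − [p].
As a 5×5 matrix over Z this has rank 4, with invariant factors (1,1,1,1).

Computing H_k = (kernel of ∂_k) / (image of ∂_{k+1}):

  H_0: rank C_0 − rank ∂_1 = 5 − 4 = 1, and the invariant factors of ∂_1 are all 1, so H_0 = Z.
  H_1: rank ker ∂_1 − rank ∂_2 = (5 − 4) − 0 = 1, and there is no ∂_2, so H_1 = Z.

As a check, the Euler characteristic is 5 − 5 = 0, which agrees with 1 − 1 = 0.

Hence the Betti numbers are b_0 = 1, b_1 = 1.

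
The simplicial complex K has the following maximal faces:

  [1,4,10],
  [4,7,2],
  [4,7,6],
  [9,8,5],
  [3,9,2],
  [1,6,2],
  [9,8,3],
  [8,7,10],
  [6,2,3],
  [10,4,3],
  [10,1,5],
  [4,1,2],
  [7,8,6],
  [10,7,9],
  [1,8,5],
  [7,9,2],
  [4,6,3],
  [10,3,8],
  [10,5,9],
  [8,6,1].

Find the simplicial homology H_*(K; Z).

Fix the vertex order 1 < 2 < 3 < 4 < 5 < 6 < 7 < 8 < 9 < 10 and write every simplex with vertices in increasing order. Then dim K = 2 and the simplices of K are:

  0-simplices (10): [1], [2], [3], [4], [5], [6], [7], [8], [9], [10]
  1-simplices (30): (30 of them)
  2-simplices (20): (20 of them)

so the chain groups are C_0 ≅ Z^10, C_1 ≅ Z^30, C_2 ≅ Z^20.

Boundary ∂_1: C_1 → C_0 sends each edge [p,q] (with p < q) to q − p. For instance
  ∂[4,10] = [10] − [4].
The 10×30 boundary matrix has rank 9 and Smith normal form diag(1,1,1,1,1,1,1,1,1).

The boundary map ∂_2: C_2 → C_1 maps a triangle to the signed sum of its edges. For instance
  ∂[2,3,6] = [3,6] − [2,6] + [2,3],
  ∂[5,9,10] = [9,10] − [5,10] + [5,9].
The 30×20 boundary matrix has rank 20 and Smith normal form diag(1,1,1,1,1,1,1,1,1,1,1,1,1,1,1,1,1,1,1,2).

From H_k ≅ ker(∂_k) / im(∂_{k+1}) we obtain:

  H_0: rank C_0 − rank ∂_1 = 10 − 9 = 1, and the invariant factors of ∂_1 are all 1, so H_0 = Z.
  H_1: rank ker ∂_1 − rank ∂_2 = (30 − 9) − 20 = 1, and ∂_2 has invariant factor 2 > 1, so H_1 = Z × Z/2.
  H_2: rank ker ∂_2 − rank ∂_3 = (20 − 20) − 0 = 0, and there is no ∂_3, so H_2 = 0.

H_0 ≅ Z,  H_1 ≅ Z × Z/2,  H_2 = 0.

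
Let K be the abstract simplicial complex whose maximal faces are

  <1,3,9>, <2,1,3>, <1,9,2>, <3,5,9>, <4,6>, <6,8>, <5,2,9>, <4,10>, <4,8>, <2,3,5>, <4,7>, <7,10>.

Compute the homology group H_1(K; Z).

H_1 ≅ Z^2.

Fix the vertex order 1 < 2 < 3 < 4 < 5 < 6 < 7 < 8 < 9 < 10 and write every simplex with vertices in increasing order. Then dim K = 2 and the simplices of K are:

  0-simplices (10): [1], [2], [3], [4], [5], [6], [7], [8], [9], [10]
  1-simplices (15): [1,2], [1,3], [1,9], [2,3], [2,5], [2,9], [3,5], [3,9], [4,6], [4,7], [4,8], [4,10], [5,9], [6,8], [7,10]
  2-simplices (6): [1,2,3], [1,2,9], [1,3,9], [2,3,5], [2,5,9], [3,5,9]

Hence C_0 ≅ Z^10, C_1 ≅ Z^15, C_2 ≅ Z^6.

The boundary map ∂_1: C_1 → C_0 maps an edge to its endpoints' difference, ∂[p,q] = q − p. For instance
  ∂[7,10] = [10] − [7].
This gives a 10×15 integer matrix of rank 8; reducing to Smith normal form yields diagonal entries (1,1,1,1,1,1,1,1).

Boundary ∂_2: C_2 → C_1 maps a triangle to the signed sum of its edges. For instance
  ∂[1,3,9] = [3,9] − [1,9] + [1,3],
  ∂[2,3,5] = [3,5] − [2,5] + [2,3].
This gives a 15×6 integer matrix of rank 5; reducing to Smith normal form yields diagonal entries (1,1,1,1,1).

Computing H_k = (kernel of ∂_k) / (image of ∂_{k+1}):

  H_1: rank ker ∂_1 − rank ∂_2 = (15 − 8) − 5 = 2, and the invariant factors of ∂_2 are all 1, so H_1 = Z^2.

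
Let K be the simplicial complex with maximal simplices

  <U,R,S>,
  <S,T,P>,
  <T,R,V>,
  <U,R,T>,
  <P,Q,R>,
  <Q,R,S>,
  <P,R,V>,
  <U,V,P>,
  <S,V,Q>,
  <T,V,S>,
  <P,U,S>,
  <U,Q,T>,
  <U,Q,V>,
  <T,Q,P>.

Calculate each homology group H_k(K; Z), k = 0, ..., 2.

Order the vertices as P < Q < R < S < T < U < V. Listing each simplex with vertices in this order, K has dimension 2 with simplices:

  0-simplices (7): P, Q, R, S, T, U, V
  1-simplices (21): PQ, PR, PS, PT, PU, PV, QR, QS, QT, QU, QV, RS, RT, RU, RV, ST, SU, SV, TU, TV, UV
  2-simplices (14): PQR, PQT, PRV, PST, PSU, PUV, QRS, QSV, QTU, QUV, RSU, RTU, RTV, STV

Hence C_0 ≅ Z^7, C_1 ≅ Z^21, C_2 ≅ Z^14.

∂_1: C_1 → C_0 maps an edge to its endpoints' difference, ∂[p,q] = q − p. For instance
  ∂QT = T − Q.
As a 7×21 matrix over Z this has rank 6, with invariant factors (1,1,1,1,1,1).

The boundary map ∂_2: C_2 → C_1 acts by ∂[p,q,r] = [q,r] − [p,r] + [p,q]. For instance
  ∂QTU = TU − QU + QT,
  ∂QRS = RS − QS + QR.
The resulting 21×14 matrix has rank 13, and its Smith normal form has invariant factors (1,1,1,1,1,1,1,1,1,1,1,1,1).

Reading off H_k = ker ∂_k / im ∂_{k+1}:

  H_0: rank C_0 − rank ∂_1 = 7 − 6 = 1, and the invariant factors of ∂_1 are all 1, so H_0 ≅ Z.
  H_1: rank ker ∂_1 − rank ∂_2 = (21 − 6) − 13 = 2, and the invariant factors of ∂_2 are all 1, so H_1 ≅ Z^2.
  H_2: rank ker ∂_2 − rank ∂_3 = (14 − 13) − 0 = 1, and there is no ∂_3, so H_2 ≅ Z.

As a check, the Euler characteristic is 7 − 21 + 14 = 0, which agrees with 1 − 2 + 1 = 0.
(K is a triangulation of the torus T^2.)

H_0 = Z,  H_1 = Z^2,  H_2 = Z.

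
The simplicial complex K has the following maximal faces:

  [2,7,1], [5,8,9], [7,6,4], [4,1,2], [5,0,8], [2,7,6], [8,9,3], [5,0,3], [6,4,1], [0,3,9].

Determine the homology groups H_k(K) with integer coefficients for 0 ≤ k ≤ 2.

H_0 ≅ Z^2,  H_1 ≅ Z^2,  H_2 = 0.

Take the total order 0 < 1 < 2 < 3 < 4 < 5 < 6 < 7 < 8 < 9 on the vertex set. Then K (dimension 2) consists of the simplices:

  0-simplices (10): [0], [1], [2], [3], [4], [5], [6], [7], [8], [9]
  1-simplices (20): [0,3], [0,5], [0,8], [0,9], [1,2], [1,4], [1,6], [1,7], [2,4], [2,6], [2,7], [3,5], [3,8], [3,9], [4,6], [4,7], [5,8], [5,9], [6,7], [8,9]
  2-simplices (10): [0,3,5], [0,3,9], [0,5,8], [1,2,4], [1,2,7], [1,4,6], [2,6,7], [3,8,9], [4,6,7], [5,8,9]

Hence C_0 ≅ Z^10, C_1 ≅ Z^20, C_2 ≅ Z^10.

∂_1: C_1 → C_0 sends each edge [p,q] (with p < q) to q − p.
The resulting 10×20 matrix has rank 8, and its Smith normal form has invariant factors (1,1,1,1,1,1,1,1).

Boundary ∂_2: C_2 → C_1 maps a triangle to the signed sum of its edges. For instance
  ∂[1,2,4] = [2,4] − [1,4] + [1,2],
  ∂[4,6,7] = [6,7] − [4,7] + [4,6].
This gives a 20×10 integer matrix of rank 10; reducing to Smith normal form yields diagonal entries (1,1,1,1,1,1,1,1,1,1).

Computing H_k = (kernel of ∂_k) / (image of ∂_{k+1}):

  H_0: rank C_0 − rank ∂_1 = 10 − 8 = 2, and the invariant factors of ∂_1 are all 1, so H_0 ≅ Z^2.
  H_1: rank ker ∂_1 − rank ∂_2 = (20 − 8) − 10 = 2, and the invariant factors of ∂_2 are all 1, so H_1 ≅ Z^2.
  H_2: rank ker ∂_2 − rank ∂_3 = (10 − 10) − 0 = 0, and there is no ∂_3, so H_2 ≅ 0.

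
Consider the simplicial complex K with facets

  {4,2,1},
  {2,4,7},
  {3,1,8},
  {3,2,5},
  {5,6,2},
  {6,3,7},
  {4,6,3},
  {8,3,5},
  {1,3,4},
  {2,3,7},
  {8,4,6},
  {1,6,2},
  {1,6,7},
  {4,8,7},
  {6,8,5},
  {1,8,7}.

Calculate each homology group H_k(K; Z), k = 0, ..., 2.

H_0 ≅ Z,  H_1 ≅ Z^2,  H_2 ≅ Z.

K has 8 vertices, 24 edges, 16 triangles.
rank ∂_0 = 0, rank ∂_1 = 7 ⇒ b_0 = 8 − 0 − 7 = 1; all invariant factors of ∂_1 are 1 so no torsion. So H_0 ≅ Z.
rank ∂_1 = 7, rank ∂_2 = 15 ⇒ b_1 = 24 − 7 − 15 = 2; all invariant factors of ∂_2 are 1 so no torsion. So H_1 ≅ Z^2.
rank ∂_2 = 15, rank ∂_3 = 0 ⇒ b_2 = 16 − 15 − 0 = 1. So H_2 ≅ Z.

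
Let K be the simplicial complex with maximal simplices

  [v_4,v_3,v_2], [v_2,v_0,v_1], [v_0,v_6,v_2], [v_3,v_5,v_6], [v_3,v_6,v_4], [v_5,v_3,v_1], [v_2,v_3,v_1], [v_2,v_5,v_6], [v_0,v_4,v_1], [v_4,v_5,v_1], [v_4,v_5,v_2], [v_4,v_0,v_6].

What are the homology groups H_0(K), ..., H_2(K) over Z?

H_0 ≅ Z,  H_1 ≅ Z/2,  H_2 = 0.

Take the total order v_0 < v_1 < v_2 < v_3 < v_4 < v_5 < v_6 on the vertex set. Then K (dimension 2) consists of the simplices:

  0-simplices (7): [v_0], [v_1], [v_2], [v_3], [v_4], [v_5], [v_6]
  1-simplices (18): (18 of them)
  2-simplices (12): (12 of them)

giving chain groups C_0 ≅ Z^7, C_1 ≅ Z^18, C_2 ≅ Z^12.

∂_1: C_1 → C_0 maps an edge to its endpoints' difference, ∂[p,q] = q − p. For instance
  ∂[v_5,v_6] = [v_6] − [v_5].
The resulting 7×18 matrix has rank 6, and its Smith normal form has invariant factors (1,1,1,1,1,1).

∂_2: C_2 → C_1 sends each 2-simplex [p,q,r] to [q,r] − [p,r] + [p,q]. For instance
  ∂[v_2,v_5,v_6] = [v_5,v_6] − [v_2,v_6] + [v_2,v_5],
  ∂[v_1,v_2,v_3] = [v_2,v_3] − [v_1,v_3] + [v_1,v_2].
The resulting 18×12 matrix has rank 12, and its Smith normal form has invariant factors (1,1,1,1,1,1,1,1,1,1,1,2).

Reading off H_k = ker ∂_k / im ∂_{k+1}:

  H_0: rank C_0 − rank ∂_1 = 7 − 6 = 1, and the invariant factors of ∂_1 are all 1, so H_0 ≅ Z.
  H_1: rank ker ∂_1 − rank ∂_2 = (18 − 6) − 12 = 0, and ∂_2 has invariant factor 2 > 1, so H_1 ≅ Z/2.
  H_2: rank ker ∂_2 − rank ∂_3 = (12 − 12) − 0 = 0, and there is no ∂_3, so H_2 ≅ 0.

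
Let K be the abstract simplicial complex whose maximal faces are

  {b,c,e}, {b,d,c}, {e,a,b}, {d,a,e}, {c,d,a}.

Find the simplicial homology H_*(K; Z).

K has 5 vertices, 10 edges, 5 triangles.
rank ∂_0 = 0, rank ∂_1 = 4 ⇒ b_0 = 5 − 0 − 4 = 1; all invariant factors of ∂_1 are 1 so no torsion. So H_0 = Z.
rank ∂_1 = 4, rank ∂_2 = 5 ⇒ b_1 = 10 − 4 − 5 = 1; all invariant factors of ∂_2 are 1 so no torsion. So H_1 = Z.
rank ∂_2 = 5, rank ∂_3 = 0 ⇒ b_2 = 5 − 5 − 0 = 0. So H_2 = 0.

H_0 ≅ Z,  H_1 ≅ Z,  H_2 = 0.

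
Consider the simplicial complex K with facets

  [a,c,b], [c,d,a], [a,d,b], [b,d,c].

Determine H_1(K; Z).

H_1 = 0.

Order the vertices as a < b < c < d. Listing each simplex with vertices in this order, K has dimension 2 with simplices:

  0-simplices (4): a, b, c, d
  1-simplices (6): ab, ac, ad, bc, bd, cd
  2-simplices (4): abc, abd, acd, bcd

so the chain groups are C_0 ≅ Z^4, C_1 ≅ Z^6, C_2 ≅ Z^4.

∂_1: C_1 → C_0 is given by ∂[p,q] = [q] − [p].
As a 4×6 matrix over Z this has rank 3, with invariant factors (1,1,1).

The boundary map ∂_2: C_2 → C_1 acts by ∂[p,q,r] = [q,r] − [p,r] + [p,q]. For instance
  ∂abc = bc − ac + ab,
  ∂acd = cd − ad + ac.
The 6×4 boundary matrix has rank 3 and Smith normal form diag(1,1,1).

Now H_k = ker ∂_k / im ∂_{k+1}, so:

  H_1: rank ker ∂_1 − rank ∂_2 = (6 − 3) − 3 = 0, and the invariant factors of ∂_2 are all 1, so H_1 = 0.

(K is a triangulation of the 2-sphere S^2.)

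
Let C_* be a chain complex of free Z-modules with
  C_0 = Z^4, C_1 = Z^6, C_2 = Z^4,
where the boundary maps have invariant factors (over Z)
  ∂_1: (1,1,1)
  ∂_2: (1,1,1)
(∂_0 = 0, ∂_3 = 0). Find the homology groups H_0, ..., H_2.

H_0: b_0 = 4 − 0 − 3 = 1; torsion from ∂_1 factors > 1: none. So H_0 = Z.
H_1: b_1 = 6 − 3 − 3 = 0; torsion from ∂_2 factors > 1: none. So H_1 = 0.
H_2: b_2 = 4 − 3 − 0 = 1; torsion from ∂_3 factors > 1: none. So H_2 = Z.

H_0 = Z,  H_1 = 0,  H_2 = Z.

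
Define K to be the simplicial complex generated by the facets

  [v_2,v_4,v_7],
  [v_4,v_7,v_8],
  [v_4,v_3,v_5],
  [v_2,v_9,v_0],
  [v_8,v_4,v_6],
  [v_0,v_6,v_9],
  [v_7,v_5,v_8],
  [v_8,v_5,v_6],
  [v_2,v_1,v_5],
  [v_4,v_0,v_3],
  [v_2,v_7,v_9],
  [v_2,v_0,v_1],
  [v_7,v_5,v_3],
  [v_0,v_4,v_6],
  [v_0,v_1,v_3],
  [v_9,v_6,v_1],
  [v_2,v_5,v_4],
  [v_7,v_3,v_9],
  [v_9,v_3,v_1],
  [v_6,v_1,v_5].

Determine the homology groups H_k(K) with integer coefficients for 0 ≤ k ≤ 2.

H_0 ≅ Z,  H_1 ≅ Z ⊕ Z_2,  H_2 = 0.

Fix the vertex order v_0 < v_1 < v_2 < v_3 < v_4 < v_5 < v_6 < v_7 < v_8 < v_9 and write every simplex with vertices in increasing order. Then dim K = 2 and the simplices of K are:

  0-simplices (10): [v_0], [v_1], [v_2], [v_3], [v_4], [v_5], [v_6], [v_7], [v_8], [v_9]
  1-simplices (30): (30 of them)
  2-simplices (20): (20 of them)

Hence C_0 ≅ Z^10, C_1 ≅ Z^30, C_2 ≅ Z^20.

The boundary map ∂_1: C_1 → C_0 is given by ∂[p,q] = [q] − [p]. For instance
  ∂[v_4,v_8] = [v_8] − [v_4].
The 10×30 boundary matrix has rank 9 and Smith normal form diag(1,1,1,1,1,1,1,1,1).

Boundary ∂_2: C_2 → C_1 acts by ∂[p,q,r] = [q,r] − [p,r] + [p,q]. For instance
  ∂[v_3,v_5,v_7] = [v_5,v_7] − [v_3,v_7] + [v_3,v_5],
  ∂[v_1,v_6,v_9] = [v_6,v_9] − [v_1,v_9] + [v_1,v_6].
As a 30×20 matrix over Z this has rank 20, with invariant factors (1,1,1,1,1,1,1,1,1,1,1,1,1,1,1,1,1,1,1,2).

From H_k ≅ ker(∂_k) / im(∂_{k+1}) we obtain:

  H_0: rank C_0 − rank ∂_1 = 10 − 9 = 1, and the invariant factors of ∂_1 are all 1, so H_0 ≅ Z.
  H_1: rank ker ∂_1 − rank ∂_2 = (30 − 9) − 20 = 1, and ∂_2 has invariant factor 2 > 1, so H_1 ≅ Z ⊕ Z_2.
  H_2: rank ker ∂_2 − rank ∂_3 = (20 − 20) − 0 = 0, and there is no ∂_3, so H_2 ≅ 0.

As a check, the Euler characteristic is 10 − 30 + 20 = 0, which agrees with 1 − 1 + 0 = 0.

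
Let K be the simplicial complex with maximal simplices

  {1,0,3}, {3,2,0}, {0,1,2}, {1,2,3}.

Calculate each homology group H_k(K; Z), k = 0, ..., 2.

H_0 = Z,  H_1 = 0,  H_2 = Z.

K has 4 vertices, 6 edges, 4 triangles.
rank ∂_0 = 0, rank ∂_1 = 3 ⇒ b_0 = 4 − 0 − 3 = 1; all invariant factors of ∂_1 are 1 so no torsion. So H_0 ≅ Z.
rank ∂_1 = 3, rank ∂_2 = 3 ⇒ b_1 = 6 − 3 − 3 = 0; all invariant factors of ∂_2 are 1 so no torsion. So H_1 ≅ 0.
rank ∂_2 = 3, rank ∂_3 = 0 ⇒ b_2 = 4 − 3 − 0 = 1. So H_2 ≅ Z.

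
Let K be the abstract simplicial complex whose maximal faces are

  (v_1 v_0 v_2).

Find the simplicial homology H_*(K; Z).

Fix the vertex order v_0 < v_1 < v_2 and write every simplex with vertices in increasing order. Then dim K = 2 and the simplices of K are:

  0-simplices (3): [v_0], [v_1], [v_2]
  1-simplices (3): [v_0,v_1], [v_0,v_2], [v_1,v_2]
  2-simplices (1): [v_0,v_1,v_2]

so the chain groups are C_0 ≅ Z^3, C_1 ≅ Z^3, C_2 ≅ Z^1.

The boundary map ∂_1: C_1 → C_0 sends each edge [p,q] (with p < q) to q − p. For instance
  ∂[v_0,v_1] = [v_1] − [v_0].
As a 3×3 matrix over Z this has rank 2, with invariant factors (1,1).

∂_2: C_2 → C_1 sends each 2-simplex [p,q,r] to [q,r] − [p,r] + [p,q]. For instance
  ∂[v_0,v_1,v_2] = [v_1,v_2] − [v_0,v_2] + [v_0,v_1].
As a 3×1 matrix over Z this has rank 1, with invariant factors (1).

Computing H_k = (kernel of ∂_k) / (image of ∂_{k+1}):

  H_0: rank C_0 − rank ∂_1 = 3 − 2 = 1, and the invariant factors of ∂_1 are all 1, so H_0 ≅ Z.
  H_1: rank ker ∂_1 − rank ∂_2 = (3 − 2) − 1 = 0, and the invariant factors of ∂_2 are all 1, so H_1 ≅ 0.
  H_2: rank ker ∂_2 − rank ∂_3 = (1 − 1) − 0 = 0, and there is no ∂_3, so H_2 ≅ 0.

As a check, the Euler characteristic is 3 − 3 + 1 = 1, which agrees with 1 − 0 + 0 = 1.

H_0 = Z,  H_1 = 0,  H_2 = 0.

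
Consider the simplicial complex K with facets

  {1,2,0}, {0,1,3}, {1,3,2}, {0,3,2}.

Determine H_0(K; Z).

Fix the vertex order 0 < 1 < 2 < 3 and write every simplex with vertices in increasing order. Then dim K = 2 and the simplices of K are:

  0-simplices (4): [0], [1], [2], [3]
  1-simplices (6): [0,1], [0,2], [0,3], [1,2], [1,3], [2,3]
  2-simplices (4): [0,1,2], [0,1,3], [0,2,3], [1,2,3]

so the chain groups are C_0 ≅ Z^4, C_1 ≅ Z^6, C_2 ≅ Z^4.

Boundary ∂_1: C_1 → C_0 sends each edge [p,q] (with p < q) to q − p.
This gives a 4×6 integer matrix of rank 3; reducing to Smith normal form yields diagonal entries (1,1,1).

Boundary ∂_2: C_2 → C_1 maps a triangle to the signed sum of its edges. For instance
  ∂[1,2,3] = [2,3] − [1,3] + [1,2],
  ∂[0,1,2] = [1,2] − [0,2] + [0,1].
The 6×4 boundary matrix has rank 3 and Smith normal form diag(1,1,1).

Reading off H_k = ker ∂_k / im ∂_{k+1}:

  H_0: rank C_0 − rank ∂_1 = 4 − 3 = 1, and the invariant factors of ∂_1 are all 1, so H_0 = Z.

H_0 = Z.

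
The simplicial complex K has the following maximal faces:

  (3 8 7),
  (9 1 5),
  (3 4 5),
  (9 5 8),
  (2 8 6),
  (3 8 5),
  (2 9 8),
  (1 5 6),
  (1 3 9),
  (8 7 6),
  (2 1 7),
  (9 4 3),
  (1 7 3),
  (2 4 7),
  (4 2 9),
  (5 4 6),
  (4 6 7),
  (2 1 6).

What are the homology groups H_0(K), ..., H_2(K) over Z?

Take the total order 1 < 2 < 3 < 4 < 5 < 6 < 7 < 8 < 9 on the vertex set. Then K (dimension 2) consists of the simplices:

  0-simplices (9): [1], [2], [3], [4], [5], [6], [7], [8], [9]
  1-simplices (27): (27 of them)
  2-simplices (18): [1,2,6], [1,2,7], [1,3,7], [1,3,9], [1,5,6], [1,5,9], [2,4,7], [2,4,9], [2,6,8], [2,8,9], [3,4,5], [3,4,9], [3,5,8], [3,7,8], [4,5,6], [4,6,7], [5,8,9], [6,7,8]

so the chain groups are C_0 ≅ Z^9, C_1 ≅ Z^27, C_2 ≅ Z^18.

The boundary map ∂_1: C_1 → C_0 maps an edge to its endpoints' difference, ∂[p,q] = q − p. For instance
  ∂[4,6] = [6] − [4].
As a 9×27 matrix over Z this has rank 8, with invariant factors (1,1,1,1,1,1,1,1).

∂_2: C_2 → C_1 acts by ∂[p,q,r] = [q,r] − [p,r] + [p,q]. For instance
  ∂[4,6,7] = [6,7] − [4,7] + [4,6],
  ∂[1,5,6] = [5,6] − [1,6] + [1,5].
The 27×18 boundary matrix has rank 18 and Smith normal form diag(1,1,1,1,1,1,1,1,1,1,1,1,1,1,1,1,1,2).

Computing H_k = (kernel of ∂_k) / (image of ∂_{k+1}):

  H_0: rank C_0 − rank ∂_1 = 9 − 8 = 1, and the invariant factors of ∂_1 are all 1, so H_0 = Z.
  H_1: rank ker ∂_1 − rank ∂_2 = (27 − 8) − 18 = 1, and ∂_2 has invariant factor 2 > 1, so H_1 = Z ⊕ Z/2.
  H_2: rank ker ∂_2 − rank ∂_3 = (18 − 18) − 0 = 0, and there is no ∂_3, so H_2 = 0.

H_0 = Z,  H_1 = Z ⊕ Z/2,  H_2 = 0.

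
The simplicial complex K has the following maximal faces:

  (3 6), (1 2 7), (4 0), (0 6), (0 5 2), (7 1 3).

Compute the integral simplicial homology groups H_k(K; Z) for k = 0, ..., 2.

H_0 = Z,  H_1 = Z,  H_2 = 0.

Fix the vertex order 0 < 1 < 2 < 3 < 4 < 5 < 6 < 7 and write every simplex with vertices in increasing order. Then dim K = 2 and the simplices of K are:

  0-simplices (8): [0], [1], [2], [3], [4], [5], [6], [7]
  1-simplices (11): [0,2], [0,4], [0,5], [0,6], [1,2], [1,3], [1,7], [2,5], [2,7], [3,6], [3,7]
  2-simplices (3): [0,2,5], [1,2,7], [1,3,7]

so the chain groups are C_0 ≅ Z^8, C_1 ≅ Z^11, C_2 ≅ Z^3.

∂_1: C_1 → C_0 sends each edge [p,q] (with p < q) to q − p.
This gives a 8×11 integer matrix of rank 7; reducing to Smith normal form yields diagonal entries (1,1,1,1,1,1,1).

Boundary ∂_2: C_2 → C_1 maps a triangle to the signed sum of its edges. For instance
  ∂[0,2,5] = [2,5] − [0,5] + [0,2],
  ∂[1,3,7] = [3,7] − [1,7] + [1,3].
This gives a 11×3 integer matrix of rank 3; reducing to Smith normal form yields diagonal entries (1,1,1).

Now H_k = ker ∂_k / im ∂_{k+1}, so:

  H_0: rank C_0 − rank ∂_1 = 8 − 7 = 1, and the invariant factors of ∂_1 are all 1, so H_0 = Z.
  H_1: rank ker ∂_1 − rank ∂_2 = (11 − 7) − 3 = 1, and the invariant factors of ∂_2 are all 1, so H_1 = Z.
  H_2: rank ker ∂_2 − rank ∂_3 = (3 − 3) − 0 = 0, and there is no ∂_3, so H_2 = 0.

As a check, the Euler characteristic is 8 − 11 + 3 = 0, which agrees with 1 − 1 + 0 = 0.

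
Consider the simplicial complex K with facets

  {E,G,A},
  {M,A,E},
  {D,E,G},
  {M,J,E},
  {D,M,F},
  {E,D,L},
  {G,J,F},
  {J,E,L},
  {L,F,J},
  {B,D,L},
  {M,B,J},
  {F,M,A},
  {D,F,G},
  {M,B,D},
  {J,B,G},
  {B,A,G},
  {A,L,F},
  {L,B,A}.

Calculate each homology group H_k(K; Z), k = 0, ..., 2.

Fix the vertex order A < B < D < E < F < G < J < L < M and write every simplex with vertices in increasing order. Then dim K = 2 and the simplices of K are:

  0-simplices (9): A, B, D, E, F, G, J, L, M
  1-simplices (27): AB, AE, AF, AG, AL, AM, BD, BG, BJ, BL, BM, DE, DF, DG, DL, DM, EG, EJ, EL, EM, FG, FJ, FL, FM, GJ, JL, JM
  2-simplices (18): ABG, ABL, AEG, AEM, AFL, AFM, BDL, BDM, BGJ, BJM, DEG, DEL, DFG, DFM, EJL, EJM, FGJ, FJL

so the chain groups are C_0 ≅ Z^9, C_1 ≅ Z^27, C_2 ≅ Z^18.

∂_1: C_1 → C_0 sends each edge [p,q] (with p < q) to q − p.
As a 9×27 matrix over Z this has rank 8, with invariant factors (1,1,1,1,1,1,1,1).

∂_2: C_2 → C_1 sends each 2-simplex [p,q,r] to [q,r] − [p,r] + [p,q]. For instance
  ∂AEM = EM − AM + AE,
  ∂ABL = BL − AL + AB.
As a 27×18 matrix over Z this has rank 17, with invariant factors (1,1,1,1,1,1,1,1,1,1,1,1,1,1,1,1,1).

From H_k ≅ ker(∂_k) / im(∂_{k+1}) we obtain:

  H_0: rank C_0 − rank ∂_1 = 9 − 8 = 1, and the invariant factors of ∂_1 are all 1, so H_0 ≅ Z.
  H_1: rank ker ∂_1 − rank ∂_2 = (27 − 8) − 17 = 2, and the invariant factors of ∂_2 are all 1, so H_1 ≅ Z^2.
  H_2: rank ker ∂_2 − rank ∂_3 = (18 − 17) − 0 = 1, and there is no ∂_3, so H_2 ≅ Z.

(K is a triangulation of the torus T^2.)

H_0 ≅ Z,  H_1 ≅ Z^2,  H_2 ≅ Z.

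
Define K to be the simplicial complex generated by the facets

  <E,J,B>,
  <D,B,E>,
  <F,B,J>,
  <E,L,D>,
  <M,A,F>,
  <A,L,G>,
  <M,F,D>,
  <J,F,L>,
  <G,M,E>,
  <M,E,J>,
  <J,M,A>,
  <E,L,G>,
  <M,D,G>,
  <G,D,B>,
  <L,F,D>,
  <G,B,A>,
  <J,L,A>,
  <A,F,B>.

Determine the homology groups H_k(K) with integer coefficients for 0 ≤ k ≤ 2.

K has 9 vertices, 27 edges, 18 triangles.
rank ∂_0 = 0, rank ∂_1 = 8 ⇒ b_0 = 9 − 0 − 8 = 1; all invariant factors of ∂_1 are 1 so no torsion. So H_0 ≅ Z.
rank ∂_1 = 8, rank ∂_2 = 18 ⇒ b_1 = 27 − 8 − 18 = 1; ∂_2 has invariant factor(s) [2] giving torsion. So H_1 ≅ Z ⊕ Z/2Z.
rank ∂_2 = 18, rank ∂_3 = 0 ⇒ b_2 = 18 − 18 − 0 = 0. So H_2 ≅ 0.

H_0 = Z,  H_1 = Z ⊕ Z/2Z,  H_2 = 0.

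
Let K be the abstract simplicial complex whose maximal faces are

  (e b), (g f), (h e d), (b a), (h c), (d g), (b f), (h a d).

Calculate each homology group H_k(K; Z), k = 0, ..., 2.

H_0 = Z,  H_1 = Z^2,  H_2 = 0.

K has 8 vertices, 11 edges, 2 triangles.
rank ∂_0 = 0, rank ∂_1 = 7 ⇒ b_0 = 8 − 0 − 7 = 1; all invariant factors of ∂_1 are 1 so no torsion. So H_0 ≅ Z.
rank ∂_1 = 7, rank ∂_2 = 2 ⇒ b_1 = 11 − 7 − 2 = 2; all invariant factors of ∂_2 are 1 so no torsion. So H_1 ≅ Z^2.
rank ∂_2 = 2, rank ∂_3 = 0 ⇒ b_2 = 2 − 2 − 0 = 0. So H_2 ≅ 0.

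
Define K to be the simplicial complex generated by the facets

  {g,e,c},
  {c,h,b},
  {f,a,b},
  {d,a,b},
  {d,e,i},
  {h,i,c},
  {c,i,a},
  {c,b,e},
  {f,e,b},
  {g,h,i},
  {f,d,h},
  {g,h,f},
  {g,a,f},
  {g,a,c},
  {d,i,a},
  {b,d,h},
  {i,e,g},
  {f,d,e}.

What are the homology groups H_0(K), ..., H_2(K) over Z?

We work with the vertex ordering a < b < c < d < e < f < g < h < i. The simplices of K, each written with vertices in increasing order, are:

  0-simplices (9): a, b, c, d, e, f, g, h, i
  1-simplices (27): ab, ac, ad, af, ag, ai, bc, bd, be, bf, bh, ce, cg, ch, ci, de, df, dh, di, ef, eg, ei, fg, fh, gh, gi, hi
  2-simplices (18): abd, abf, acg, aci, adi, afg, bce, bch, bdh, bef, ceg, chi, def, dei, dfh, egi, fgh, ghi

giving chain groups C_0 ≅ Z^9, C_1 ≅ Z^27, C_2 ≅ Z^18.

Boundary ∂_1: C_1 → C_0 is given by ∂[p,q] = [q] − [p]. For instance
  ∂bh = h − b.
The resulting 9×27 matrix has rank 8, and its Smith normal form has invariant factors (1,1,1,1,1,1,1,1).

Boundary ∂_2: C_2 → C_1 sends each 2-simplex [p,q,r] to [q,r] − [p,r] + [p,q]. For instance
  ∂abd = bd − ad + ab,
  ∂bch = ch − bh + bc.
The resulting 27×18 matrix has rank 18, and its Smith normal form has invariant factors (1,1,1,1,1,1,1,1,1,1,1,1,1,1,1,1,1,2).

Reading off H_k = ker ∂_k / im ∂_{k+1}:

  H_0: rank C_0 − rank ∂_1 = 9 − 8 = 1, and the invariant factors of ∂_1 are all 1, so H_0 ≅ Z.
  H_1: rank ker ∂_1 − rank ∂_2 = (27 − 8) − 18 = 1, and ∂_2 has invariant factor 2 > 1, so H_1 ≅ Z ⊕ Z_2.
  H_2: rank ker ∂_2 − rank ∂_3 = (18 − 18) − 0 = 0, and there is no ∂_3, so H_2 ≅ 0.

As a check, the Euler characteristic is 9 − 27 + 18 = 0, which agrees with 1 − 1 + 0 = 0.
(K is a triangulation of the Klein bottle.)

H_0 ≅ Z,  H_1 ≅ Z ⊕ Z_2,  H_2 = 0.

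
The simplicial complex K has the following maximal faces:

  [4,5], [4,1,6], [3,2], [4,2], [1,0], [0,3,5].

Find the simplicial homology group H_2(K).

Fix the vertex order 0 < 1 < 2 < 3 < 4 < 5 < 6 and write every simplex with vertices in increasing order. Then dim K = 2 and the simplices of K are:

  0-simplices (7): [0], [1], [2], [3], [4], [5], [6]
  1-simplices (10): [0,1], [0,3], [0,5], [1,4], [1,6], [2,3], [2,4], [3,5], [4,5], [4,6]
  2-simplices (2): [0,3,5], [1,4,6]

Hence C_0 ≅ Z^7, C_1 ≅ Z^10, C_2 ≅ Z^2.

Boundary ∂_1: C_1 → C_0 is given by ∂[p,q] = [q] − [p].
As a 7×10 matrix over Z this has rank 6, with invariant factors (1,1,1,1,1,1).

∂_2: C_2 → C_1 maps a triangle to the signed sum of its edges. For instance
  ∂[1,4,6] = [4,6] − [1,6] + [1,4],
  ∂[0,3,5] = [3,5] − [0,5] + [0,3].
The 10×2 boundary matrix has rank 2 and Smith normal form diag(1,1).

Computing H_k = (kernel of ∂_k) / (image of ∂_{k+1}):

  H_2: rank ker ∂_2 − rank ∂_3 = (2 − 2) − 0 = 0, and there is no ∂_3, so H_2 = 0.

H_2 = 0.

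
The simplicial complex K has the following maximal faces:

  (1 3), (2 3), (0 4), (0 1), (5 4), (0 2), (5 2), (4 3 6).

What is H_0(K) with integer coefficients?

We work with the vertex ordering 0 < 1 < 2 < 3 < 4 < 5 < 6. The simplices of K, each written with vertices in increasing order, are:

  0-simplices (7): [0], [1], [2], [3], [4], [5], [6]
  1-simplices (10): [0,1], [0,2], [0,4], [1,3], [2,3], [2,5], [3,4], [3,6], [4,5], [4,6]
  2-simplices (1): [3,4,6]

Hence C_0 ≅ Z^7, C_1 ≅ Z^10, C_2 ≅ Z^1.

∂_1: C_1 → C_0 sends each edge [p,q] (with p < q) to q − p. For instance
  ∂[0,4] = [4] − [0].
The 7×10 boundary matrix has rank 6 and Smith normal form diag(1,1,1,1,1,1).

The boundary map ∂_2: C_2 → C_1 acts by ∂[p,q,r] = [q,r] − [p,r] + [p,q]. For instance
  ∂[3,4,6] = [4,6] − [3,6] + [3,4].
The resulting 10×1 matrix has rank 1, and its Smith normal form has invariant factors (1).

Reading off H_k = ker ∂_k / im ∂_{k+1}:

  H_0: rank C_0 − rank ∂_1 = 7 − 6 = 1, and the invariant factors of ∂_1 are all 1, so H_0 = Z.

H_0 ≅ Z.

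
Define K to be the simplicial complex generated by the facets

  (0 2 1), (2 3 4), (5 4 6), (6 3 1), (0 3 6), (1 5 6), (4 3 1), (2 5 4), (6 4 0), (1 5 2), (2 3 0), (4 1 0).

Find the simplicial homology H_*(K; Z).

H_0 ≅ Z,  H_1 ≅ Z/2,  H_2 = 0.

Order the vertices as 0 < 1 < 2 < 3 < 4 < 5 < 6. Listing each simplex with vertices in this order, K has dimension 2 with simplices:

  0-simplices (7): [0], [1], [2], [3], [4], [5], [6]
  1-simplices (18): [0,1], [0,2], [0,3], [0,4], [0,6], [1,2], [1,3], [1,4], [1,5], [1,6], [2,3], [2,4], [2,5], [3,4], [3,6], [4,5], [4,6], [5,6]
  2-simplices (12): [0,1,2], [0,1,4], [0,2,3], [0,3,6], [0,4,6], [1,2,5], [1,3,4], [1,3,6], [1,5,6], [2,3,4], [2,4,5], [4,5,6]

so the chain groups are C_0 ≅ Z^7, C_1 ≅ Z^18, C_2 ≅ Z^12.

Boundary ∂_1: C_1 → C_0 sends each edge [p,q] (with p < q) to q − p. For instance
  ∂[4,5] = [5] − [4].
As a 7×18 matrix over Z this has rank 6, with invariant factors (1,1,1,1,1,1).

∂_2: C_2 → C_1 maps a triangle to the signed sum of its edges. For instance
  ∂[4,5,6] = [5,6] − [4,6] + [4,5],
  ∂[1,2,5] = [2,5] − [1,5] + [1,2].
This gives a 18×12 integer matrix of rank 12; reducing to Smith normal form yields diagonal entries (1,1,1,1,1,1,1,1,1,1,1,2).

Computing H_k = (kernel of ∂_k) / (image of ∂_{k+1}):

  H_0: rank C_0 − rank ∂_1 = 7 − 6 = 1, and the invariant factors of ∂_1 are all 1, so H_0 = Z.
  H_1: rank ker ∂_1 − rank ∂_2 = (18 − 6) − 12 = 0, and ∂_2 has invariant factor 2 > 1, so H_1 = Z/2.
  H_2: rank ker ∂_2 − rank ∂_3 = (12 − 12) − 0 = 0, and there is no ∂_3, so H_2 = 0.

As a check, the Euler characteristic is 7 − 18 + 12 = 1, which agrees with 1 − 0 + 0 = 1.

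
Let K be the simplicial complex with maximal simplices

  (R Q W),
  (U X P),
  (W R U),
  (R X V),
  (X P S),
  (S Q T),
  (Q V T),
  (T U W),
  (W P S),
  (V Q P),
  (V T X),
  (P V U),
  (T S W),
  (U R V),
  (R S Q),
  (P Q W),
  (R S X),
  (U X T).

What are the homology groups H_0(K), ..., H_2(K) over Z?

We work with the vertex ordering P < Q < R < S < T < U < V < W < X. The simplices of K, each written with vertices in increasing order, are:

  0-simplices (9): P, Q, R, S, T, U, V, W, X
  1-simplices (27): PQ, PS, PU, PV, PW, PX, QR, QS, QT, QV, QW, RS, RU, RV, RW, RX, ST, SW, SX, TU, TV, TW, TX, UV, UW, UX, VX
  2-simplices (18): PQV, PQW, PSW, PSX, PUV, PUX, QRS, QRW, QST, QTV, RSX, RUV, RUW, RVX, STW, TUW, TUX, TVX

giving chain groups C_0 ≅ Z^9, C_1 ≅ Z^27, C_2 ≅ Z^18.

∂_1: C_1 → C_0 maps an edge to its endpoints' difference, ∂[p,q] = q − p.
As a 9×27 matrix over Z this has rank 8, with invariant factors (1,1,1,1,1,1,1,1).

The boundary map ∂_2: C_2 → C_1 sends each 2-simplex [p,q,r] to [q,r] − [p,r] + [p,q]. For instance
  ∂RUW = UW − RW + RU,
  ∂QRS = RS − QS + QR.
The 27×18 boundary matrix has rank 18 and Smith normal form diag(1,1,1,1,1,1,1,1,1,1,1,1,1,1,1,1,1,2).

Now H_k = ker ∂_k / im ∂_{k+1}, so:

  H_0: rank C_0 − rank ∂_1 = 9 − 8 = 1, and the invariant factors of ∂_1 are all 1, so H_0 = Z.
  H_1: rank ker ∂_1 − rank ∂_2 = (27 − 8) − 18 = 1, and ∂_2 has invariant factor 2 > 1, so H_1 = Z ⊕ Z/2Z.
  H_2: rank ker ∂_2 − rank ∂_3 = (18 − 18) − 0 = 0, and there is no ∂_3, so H_2 = 0.

As a check, the Euler characteristic is 9 − 27 + 18 = 0, which agrees with 1 − 1 + 0 = 0.

H_0 ≅ Z,  H_1 ≅ Z ⊕ Z/2Z,  H_2 = 0.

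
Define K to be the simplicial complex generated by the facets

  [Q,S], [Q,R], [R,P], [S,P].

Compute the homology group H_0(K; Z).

We work with the vertex ordering P < Q < R < S. The simplices of K, each written with vertices in increasing order, are:

  0-simplices (4): P, Q, R, S
  1-simplices (4): PR, PS, QR, QS

so the chain groups are C_0 ≅ Z^4, C_1 ≅ Z^4.

Boundary ∂_1: C_1 → C_0 sends each edge [p,q] (with p < q) to q − p.
This gives a 4×4 integer matrix of rank 3; reducing to Smith normal form yields diagonal entries (1,1,1).

Computing H_k = (kernel of ∂_k) / (image of ∂_{k+1}):

  H_0: rank C_0 − rank ∂_1 = 4 − 3 = 1, and the invariant factors of ∂_1 are all 1, so H_0 = Z.

H_0 = Z.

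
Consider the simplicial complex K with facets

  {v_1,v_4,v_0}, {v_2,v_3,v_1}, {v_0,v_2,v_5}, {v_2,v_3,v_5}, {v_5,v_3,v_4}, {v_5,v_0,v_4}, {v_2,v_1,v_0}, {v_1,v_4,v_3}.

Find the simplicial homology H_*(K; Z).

Order the vertices as v_0 < v_1 < v_2 < v_3 < v_4 < v_5. Listing each simplex with vertices in this order, K has dimension 2 with simplices:

  0-simplices (6): [v_0], [v_1], [v_2], [v_3], [v_4], [v_5]
  1-simplices (12): [v_0,v_1], [v_0,v_2], [v_0,v_4], [v_0,v_5], [v_1,v_2], [v_1,v_3], [v_1,v_4], [v_2,v_3], [v_2,v_5], [v_3,v_4], [v_3,v_5], [v_4,v_5]
  2-simplices (8): [v_0,v_1,v_2], [v_0,v_1,v_4], [v_0,v_2,v_5], [v_0,v_4,v_5], [v_1,v_2,v_3], [v_1,v_3,v_4], [v_2,v_3,v_5], [v_3,v_4,v_5]

so the chain groups are C_0 ≅ Z^6, C_1 ≅ Z^12, C_2 ≅ Z^8.

The boundary map ∂_1: C_1 → C_0 is given by ∂[p,q] = [q] − [p].
The 6×12 boundary matrix has rank 5 and Smith normal form diag(1,1,1,1,1).

The boundary map ∂_2: C_2 → C_1 maps a triangle to the signed sum of its edges. For instance
  ∂[v_0,v_1,v_4] = [v_1,v_4] − [v_0,v_4] + [v_0,v_1],
  ∂[v_0,v_1,v_2] = [v_1,v_2] − [v_0,v_2] + [v_0,v_1].
The resulting 12×8 matrix has rank 7, and its Smith normal form has invariant factors (1,1,1,1,1,1,1).

From H_k ≅ ker(∂_k) / im(∂_{k+1}) we obtain:

  H_0: rank C_0 − rank ∂_1 = 6 − 5 = 1, and the invariant factors of ∂_1 are all 1, so H_0 = Z.
  H_1: rank ker ∂_1 − rank ∂_2 = (12 − 5) − 7 = 0, and the invariant factors of ∂_2 are all 1, so H_1 = 0.
  H_2: rank ker ∂_2 − rank ∂_3 = (8 − 7) − 0 = 1, and there is no ∂_3, so H_2 = Z.

H_0 = Z,  H_1 = 0,  H_2 = Z.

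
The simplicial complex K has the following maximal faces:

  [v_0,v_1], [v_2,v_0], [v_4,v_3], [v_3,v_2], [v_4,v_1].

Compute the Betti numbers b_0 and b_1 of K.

b_0 = 1, b_1 = 1.

Fix the vertex order v_0 < v_1 < v_2 < v_3 < v_4 and write every simplex with vertices in increasing order. Then dim K = 1 and the simplices of K are:

  0-simplices (5): [v_0], [v_1], [v_2], [v_3], [v_4]
  1-simplices (5): [v_0,v_1], [v_0,v_2], [v_1,v_4], [v_2,v_3], [v_3,v_4]

giving chain groups C_0 ≅ Z^5, C_1 ≅ Z^5.

Boundary ∂_1: C_1 → C_0 sends each edge [p,q] (with p < q) to q − p. For instance
  ∂[v_1,v_4] = [v_4] − [v_1].
This gives a 5×5 integer matrix of rank 4; reducing to Smith normal form yields diagonal entries (1,1,1,1).

Now H_k = ker ∂_k / im ∂_{k+1}, so:

  H_0: rank C_0 − rank ∂_1 = 5 − 4 = 1, and the invariant factors of ∂_1 are all 1, so H_0 ≅ Z.
  H_1: rank ker ∂_1 − rank ∂_2 = (5 − 4) − 0 = 1, and there is no ∂_2, so H_1 ≅ Z.

As a check, the Euler characteristic is 5 − 5 = 0, which agrees with 1 − 1 = 0.

Hence the Betti numbers are b_0 = 1, b_1 = 1.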